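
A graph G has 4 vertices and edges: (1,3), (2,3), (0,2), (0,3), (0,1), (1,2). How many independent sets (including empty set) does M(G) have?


An independent set in a graphic matroid is an acyclic edge subset.
G has 4 vertices and 6 edges.
Enumerate all 2^6 = 64 subsets, checking for acyclicity.
Total independent sets = 38.

38


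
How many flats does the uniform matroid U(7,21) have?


Flats of U(7,21): every subset of size < 7 is a flat, plus E itself.
Count = C(21,0) + C(21,1) + C(21,2) + C(21,3) + C(21,4) + C(21,5) + C(21,6) + 1
     = 1 + 21 + 210 + 1330 + 5985 + 20349 + 54264 + 1
     = 82161.

82161


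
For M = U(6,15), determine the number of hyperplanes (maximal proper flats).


Hyperplanes of U(6,15) are flats of rank 5.
In a uniform matroid, these are exactly the (5)-element subsets.
Count = C(15,5) = 3003.

3003


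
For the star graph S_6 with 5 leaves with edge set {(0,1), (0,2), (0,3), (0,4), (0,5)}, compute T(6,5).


A star on 6 vertices is a tree with 5 edges.
T(x,y) = x^(5) for any tree.
T(6,5) = 6^5 = 7776.

7776


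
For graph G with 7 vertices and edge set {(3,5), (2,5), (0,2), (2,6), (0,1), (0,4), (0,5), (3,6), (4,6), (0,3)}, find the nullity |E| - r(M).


Cycle rank (nullity) = |E| - r(M) = |E| - (|V| - c).
|E| = 10, |V| = 7, c = 1.
Nullity = 10 - (7 - 1) = 10 - 6 = 4.

4


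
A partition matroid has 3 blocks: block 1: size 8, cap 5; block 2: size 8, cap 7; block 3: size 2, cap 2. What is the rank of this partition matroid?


Rank of a partition matroid = sum of min(|Si|, ci) for each block.
= min(8,5) + min(8,7) + min(2,2)
= 5 + 7 + 2
= 14.

14


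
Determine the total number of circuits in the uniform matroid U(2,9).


In U(2,9), circuits are the (3)-element subsets.
Any set of 3 elements is dependent, and removing any one element gives
an independent set of size 2, so it is a minimal dependent set.
Number of circuits = C(9,3) = 9! / (3! * 6!) = 84.

84


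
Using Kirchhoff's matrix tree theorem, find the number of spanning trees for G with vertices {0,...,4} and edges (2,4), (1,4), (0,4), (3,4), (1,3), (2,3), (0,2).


By Kirchhoff's matrix tree theorem, the number of spanning trees equals
the determinant of any cofactor of the Laplacian matrix L.
G has 5 vertices and 7 edges.
Computing the (4 x 4) cofactor determinant gives 21.

21


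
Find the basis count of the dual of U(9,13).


The dual of U(r,n) is U(n-r, n) = U(4,13).
Bases of U(4,13) are all (4)-element subsets.
|B(M*)| = (13 choose 4) = 715.

715


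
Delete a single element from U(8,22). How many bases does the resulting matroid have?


Deleting e from U(8,22) gives U(8,21) since n > r.
Bases of U(8,21) = (21 choose 8) = 203490.

203490


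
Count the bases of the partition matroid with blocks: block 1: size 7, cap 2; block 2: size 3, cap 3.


A basis picks exactly ci elements from block i.
Number of bases = product of C(|Si|, ci).
= C(7,2) * C(3,3)
= 21 * 1
= 21.

21


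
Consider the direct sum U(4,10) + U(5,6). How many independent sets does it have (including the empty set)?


For a direct sum, |I(M1+M2)| = |I(M1)| * |I(M2)|.
|I(U(4,10))| = sum C(10,k) for k=0..4 = 386.
|I(U(5,6))| = sum C(6,k) for k=0..5 = 63.
Total = 386 * 63 = 24318.

24318


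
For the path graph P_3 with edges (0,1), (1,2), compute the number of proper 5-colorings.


P(P_3, k) = k * (k-1)^(2).
P(5) = 5 * 4^2 = 5 * 16 = 80.

80


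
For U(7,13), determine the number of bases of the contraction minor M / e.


Contracting e from U(7,13) gives U(6,12).
Bases of U(6,12) = (12 choose 6) = 924.

924


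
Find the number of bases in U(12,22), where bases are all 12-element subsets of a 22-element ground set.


Bases of U(12,22) are all 12-element subsets of the 22-element ground set.
Number of bases = C(22,12).
C(22,12) = 22! / (12! * 10!) = 646646.

646646


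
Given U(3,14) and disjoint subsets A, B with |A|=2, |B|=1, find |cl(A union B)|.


|A union B| = 2 + 1 = 3 (disjoint).
In U(3,14), cl(S) = S if |S| < 3, else cl(S) = E.
Since 3 >= 3, cl(A union B) = E.
|cl(A union B)| = 14.

14


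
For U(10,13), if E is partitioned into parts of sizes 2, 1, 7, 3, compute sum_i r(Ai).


r(Ai) = min(|Ai|, 10) for each part.
Sum = min(2,10) + min(1,10) + min(7,10) + min(3,10)
    = 2 + 1 + 7 + 3
    = 13.

13


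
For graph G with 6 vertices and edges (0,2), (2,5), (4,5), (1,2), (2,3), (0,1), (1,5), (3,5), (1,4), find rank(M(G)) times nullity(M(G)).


r(M) = |V| - c = 6 - 1 = 5.
nullity = |E| - r(M) = 9 - 5 = 4.
Product = 5 * 4 = 20.

20


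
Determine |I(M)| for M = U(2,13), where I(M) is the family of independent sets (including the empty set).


Independent sets of U(2,13) are all subsets of size <= 2.
Count = C(13,0) + C(13,1) + C(13,2)
     = 1 + 13 + 78
     = 92.

92


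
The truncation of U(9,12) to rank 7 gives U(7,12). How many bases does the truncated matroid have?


Truncating U(9,12) to rank 7 gives U(7,12).
Bases of U(7,12) are all 7-element subsets of 12 elements.
Number of bases = C(12,7) = 12! / (7! * 5!) = 792.

792


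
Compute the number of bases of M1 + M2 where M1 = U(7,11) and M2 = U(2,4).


Bases of a direct sum M1 + M2: |B| = |B(M1)| * |B(M2)|.
|B(U(7,11))| = C(11,7) = 330.
|B(U(2,4))| = C(4,2) = 6.
Total bases = 330 * 6 = 1980.

1980


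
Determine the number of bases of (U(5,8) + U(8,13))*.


(M1+M2)* = M1* + M2*.
M1* = U(3,8), bases: C(8,3) = 56.
M2* = U(5,13), bases: C(13,5) = 1287.
|B(M*)| = 56 * 1287 = 72072.

72072


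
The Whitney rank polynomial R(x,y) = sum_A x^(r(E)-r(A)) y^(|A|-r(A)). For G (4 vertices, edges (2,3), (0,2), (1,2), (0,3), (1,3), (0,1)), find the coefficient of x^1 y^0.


R(x,y) = sum over A in 2^E of x^(r(E)-r(A)) * y^(|A|-r(A)).
G has 4 vertices, 6 edges. r(E) = 3.
Enumerate all 2^6 = 64 subsets.
Count subsets with r(E)-r(A)=1 and |A|-r(A)=0: 15.

15


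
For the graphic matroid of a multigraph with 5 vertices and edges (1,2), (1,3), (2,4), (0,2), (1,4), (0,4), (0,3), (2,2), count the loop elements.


In a graphic matroid, a loop is a self-loop edge (u,u) with rank 0.
Examining all 8 edges for self-loops...
Self-loops found: (2,2)
Number of loops = 1.

1


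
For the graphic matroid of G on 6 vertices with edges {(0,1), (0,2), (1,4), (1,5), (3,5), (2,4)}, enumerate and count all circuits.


A circuit in a graphic matroid = edge set of a simple cycle.
G has 6 vertices and 6 edges.
Enumerating all minimal edge subsets forming cycles...
Total circuits found: 1.

1


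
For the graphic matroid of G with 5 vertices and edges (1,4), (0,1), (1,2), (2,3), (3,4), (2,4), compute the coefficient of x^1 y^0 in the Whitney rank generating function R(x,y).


R(x,y) = sum over A in 2^E of x^(r(E)-r(A)) * y^(|A|-r(A)).
G has 5 vertices, 6 edges. r(E) = 4.
Enumerate all 2^6 = 64 subsets.
Count subsets with r(E)-r(A)=1 and |A|-r(A)=0: 18.

18


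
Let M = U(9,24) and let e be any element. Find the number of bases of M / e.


Contracting e from U(9,24) gives U(8,23).
Bases of U(8,23) = C(23,8) = 23! / (8! * 15!) = 490314.

490314


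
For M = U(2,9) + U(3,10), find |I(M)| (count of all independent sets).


For a direct sum, |I(M1+M2)| = |I(M1)| * |I(M2)|.
|I(U(2,9))| = sum C(9,k) for k=0..2 = 46.
|I(U(3,10))| = sum C(10,k) for k=0..3 = 176.
Total = 46 * 176 = 8096.

8096


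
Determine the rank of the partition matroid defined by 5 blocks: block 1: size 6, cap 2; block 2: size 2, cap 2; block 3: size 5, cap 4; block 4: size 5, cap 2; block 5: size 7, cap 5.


Rank of a partition matroid = sum of min(|Si|, ci) for each block.
= min(6,2) + min(2,2) + min(5,4) + min(5,2) + min(7,5)
= 2 + 2 + 4 + 2 + 5
= 15.

15


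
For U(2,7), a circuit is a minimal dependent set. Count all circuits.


In U(2,7), circuits are the (3)-element subsets.
Any set of 3 elements is dependent, and removing any one element gives
an independent set of size 2, so it is a minimal dependent set.
Number of circuits = C(7,3) = (7 * 6 * 5) / (1 * 2 * 3) = 35.

35


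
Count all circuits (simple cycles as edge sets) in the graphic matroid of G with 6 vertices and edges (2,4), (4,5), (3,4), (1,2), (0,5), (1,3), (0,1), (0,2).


A circuit in a graphic matroid = edge set of a simple cycle.
G has 6 vertices and 8 edges.
Enumerating all minimal edge subsets forming cycles...
Total circuits found: 7.

7


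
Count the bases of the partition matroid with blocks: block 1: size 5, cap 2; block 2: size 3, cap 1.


A basis picks exactly ci elements from block i.
Number of bases = product of C(|Si|, ci).
= C(5,2) * C(3,1)
= 10 * 3
= 30.

30


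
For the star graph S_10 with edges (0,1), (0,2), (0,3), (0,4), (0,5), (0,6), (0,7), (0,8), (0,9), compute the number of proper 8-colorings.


P(tree, k) = k * (k-1)^(9) for any tree on 10 vertices.
P(8) = 8 * 7^9 = 8 * 40353607 = 322828856.

322828856


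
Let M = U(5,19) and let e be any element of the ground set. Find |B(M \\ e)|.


Deleting e from U(5,19) gives U(5,18) since n > r.
Bases of U(5,18) = (18 choose 5) = 8568.

8568


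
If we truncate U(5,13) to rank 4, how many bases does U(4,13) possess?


Truncating U(5,13) to rank 4 gives U(4,13).
Bases of U(4,13) are all 4-element subsets of 13 elements.
Number of bases = C(13,4) = 13! / (4! * 9!) = 715.

715


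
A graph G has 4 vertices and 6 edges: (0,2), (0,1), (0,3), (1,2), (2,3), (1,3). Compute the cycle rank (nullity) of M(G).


Cycle rank (nullity) = |E| - r(M) = |E| - (|V| - c).
|E| = 6, |V| = 4, c = 1.
Nullity = 6 - (4 - 1) = 6 - 3 = 3.

3


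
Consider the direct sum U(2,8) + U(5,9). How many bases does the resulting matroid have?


Bases of a direct sum M1 + M2: |B| = |B(M1)| * |B(M2)|.
|B(U(2,8))| = C(8,2) = 28.
|B(U(5,9))| = C(9,5) = 126.
Total bases = 28 * 126 = 3528.

3528


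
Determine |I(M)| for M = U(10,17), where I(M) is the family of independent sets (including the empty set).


Independent sets of U(10,17) are all subsets of size <= 10.
Count = C(17,0) + C(17,1) + C(17,2) + C(17,3) + C(17,4) + C(17,5) + C(17,6) + C(17,7) + C(17,8) + C(17,9) + C(17,10)
     = 1 + 17 + 136 + 680 + 2380 + 6188 + 12376 + 19448 + 24310 + 24310 + 19448
     = 109294.

109294


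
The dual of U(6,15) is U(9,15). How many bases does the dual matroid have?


The dual of U(r,n) is U(n-r, n) = U(9,15).
Bases of U(9,15) are all (9)-element subsets.
|B(M*)| = C(15,9) = 5005.

5005


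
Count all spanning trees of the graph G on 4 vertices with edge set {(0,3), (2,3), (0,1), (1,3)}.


By Kirchhoff's matrix tree theorem, the number of spanning trees equals
the determinant of any cofactor of the Laplacian matrix L.
G has 4 vertices and 4 edges.
Computing the (3 x 3) cofactor determinant gives 3.

3


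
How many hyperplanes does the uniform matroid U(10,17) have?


Hyperplanes of U(10,17) are flats of rank 9.
In a uniform matroid, these are exactly the (9)-element subsets.
Count = (17 choose 9) = 24310.

24310


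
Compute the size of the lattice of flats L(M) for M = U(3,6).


Flats of U(3,6): every subset of size < 3 is a flat, plus E itself.
Count = (6 choose 0) + (6 choose 1) + (6 choose 2) + 1
     = 1 + 6 + 15 + 1
     = 23.

23


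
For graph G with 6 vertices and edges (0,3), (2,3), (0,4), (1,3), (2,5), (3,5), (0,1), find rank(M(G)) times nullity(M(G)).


r(M) = |V| - c = 6 - 1 = 5.
nullity = |E| - r(M) = 7 - 5 = 2.
Product = 5 * 2 = 10.

10


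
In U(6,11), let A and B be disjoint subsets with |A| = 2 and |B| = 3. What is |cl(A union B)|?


|A union B| = 2 + 3 = 5 (disjoint).
In U(6,11), cl(S) = S if |S| < 6, else cl(S) = E.
Since 5 < 6, cl(A union B) = A union B.
|cl(A union B)| = 5.

5


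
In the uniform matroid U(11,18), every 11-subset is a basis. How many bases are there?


Bases of U(11,18) are all 11-element subsets of the 18-element ground set.
Number of bases = C(18,11).
C(18,11) = 18! / (11! * 7!) = 31824.

31824


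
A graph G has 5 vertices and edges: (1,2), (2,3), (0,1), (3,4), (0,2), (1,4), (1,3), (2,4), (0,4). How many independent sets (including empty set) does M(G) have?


An independent set in a graphic matroid is an acyclic edge subset.
G has 5 vertices and 9 edges.
Enumerate all 2^9 = 512 subsets, checking for acyclicity.
Total independent sets = 198.

198


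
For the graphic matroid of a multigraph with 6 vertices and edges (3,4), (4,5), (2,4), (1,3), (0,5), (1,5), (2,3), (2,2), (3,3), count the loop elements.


In a graphic matroid, a loop is a self-loop edge (u,u) with rank 0.
Examining all 9 edges for self-loops...
Self-loops found: (2,2), (3,3)
Number of loops = 2.

2


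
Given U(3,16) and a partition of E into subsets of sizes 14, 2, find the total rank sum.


r(Ai) = min(|Ai|, 3) for each part.
Sum = min(14,3) + min(2,3)
    = 3 + 2
    = 5.

5


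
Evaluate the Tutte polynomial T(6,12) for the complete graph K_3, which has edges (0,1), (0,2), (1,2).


T(K_3; x,y) = x^2 + x + y.
T(6,12) = 36 + 6 + 12 = 54.

54


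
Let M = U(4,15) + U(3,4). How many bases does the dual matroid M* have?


(M1+M2)* = M1* + M2*.
M1* = U(11,15), bases: C(15,11) = 1365.
M2* = U(1,4), bases: C(4,1) = 4.
|B(M*)| = 1365 * 4 = 5460.

5460


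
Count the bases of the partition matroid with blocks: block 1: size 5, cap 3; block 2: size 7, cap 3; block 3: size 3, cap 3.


A basis picks exactly ci elements from block i.
Number of bases = product of C(|Si|, ci).
= C(5,3) * C(7,3) * C(3,3)
= 10 * 35 * 1
= 350.

350


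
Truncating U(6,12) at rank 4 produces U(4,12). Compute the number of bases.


Truncating U(6,12) to rank 4 gives U(4,12).
Bases of U(4,12) are all 4-element subsets of 12 elements.
Number of bases = C(12,4) = 12! / (4! * 8!) = 495.

495


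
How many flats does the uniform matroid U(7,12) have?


Flats of U(7,12): every subset of size < 7 is a flat, plus E itself.
Count = (12 choose 0) + (12 choose 1) + (12 choose 2) + (12 choose 3) + (12 choose 4) + (12 choose 5) + (12 choose 6) + 1
     = 1 + 12 + 66 + 220 + 495 + 792 + 924 + 1
     = 2511.

2511


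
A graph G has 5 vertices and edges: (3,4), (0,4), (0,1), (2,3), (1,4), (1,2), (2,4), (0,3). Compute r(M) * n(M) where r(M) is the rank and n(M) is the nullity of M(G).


r(M) = |V| - c = 5 - 1 = 4.
nullity = |E| - r(M) = 8 - 4 = 4.
Product = 4 * 4 = 16.

16


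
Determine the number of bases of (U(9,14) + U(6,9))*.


(M1+M2)* = M1* + M2*.
M1* = U(5,14), bases: C(14,5) = 2002.
M2* = U(3,9), bases: C(9,3) = 84.
|B(M*)| = 2002 * 84 = 168168.

168168


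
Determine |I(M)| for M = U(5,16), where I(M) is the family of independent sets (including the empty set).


Independent sets of U(5,16) are all subsets of size <= 5.
Count = C(16,0) + C(16,1) + C(16,2) + C(16,3) + C(16,4) + C(16,5)
     = 1 + 16 + 120 + 560 + 1820 + 4368
     = 6885.

6885


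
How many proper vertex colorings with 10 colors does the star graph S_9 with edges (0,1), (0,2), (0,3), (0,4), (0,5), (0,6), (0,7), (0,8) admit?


P(tree, k) = k * (k-1)^(8) for any tree on 9 vertices.
P(10) = 10 * 9^8 = 10 * 43046721 = 430467210.

430467210


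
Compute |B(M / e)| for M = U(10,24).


Contracting e from U(10,24) gives U(9,23).
Bases of U(9,23) = C(23,9) = 23! / (9! * 14!) = 817190.

817190


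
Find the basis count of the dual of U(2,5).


The dual of U(r,n) is U(n-r, n) = U(3,5).
Bases of U(3,5) are all (3)-element subsets.
|B(M*)| = C(5,3) = 5! / (3! * 2!) = 10.

10


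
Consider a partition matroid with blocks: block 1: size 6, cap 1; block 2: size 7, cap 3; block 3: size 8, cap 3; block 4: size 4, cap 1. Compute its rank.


Rank of a partition matroid = sum of min(|Si|, ci) for each block.
= min(6,1) + min(7,3) + min(8,3) + min(4,1)
= 1 + 3 + 3 + 1
= 8.

8


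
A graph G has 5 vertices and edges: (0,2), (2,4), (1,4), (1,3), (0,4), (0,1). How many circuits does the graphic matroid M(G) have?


A circuit in a graphic matroid = edge set of a simple cycle.
G has 5 vertices and 6 edges.
Enumerating all minimal edge subsets forming cycles...
Total circuits found: 3.

3


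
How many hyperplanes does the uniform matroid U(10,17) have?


Hyperplanes of U(10,17) are flats of rank 9.
In a uniform matroid, these are exactly the (9)-element subsets.
Count = (17 choose 9) = 24310.

24310


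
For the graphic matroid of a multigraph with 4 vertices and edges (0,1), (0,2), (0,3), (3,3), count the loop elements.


In a graphic matroid, a loop is a self-loop edge (u,u) with rank 0.
Examining all 4 edges for self-loops...
Self-loops found: (3,3)
Number of loops = 1.

1


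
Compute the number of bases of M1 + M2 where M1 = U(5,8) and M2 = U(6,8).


Bases of a direct sum M1 + M2: |B| = |B(M1)| * |B(M2)|.
|B(U(5,8))| = C(8,5) = 56.
|B(U(6,8))| = C(8,6) = 28.
Total bases = 56 * 28 = 1568.

1568


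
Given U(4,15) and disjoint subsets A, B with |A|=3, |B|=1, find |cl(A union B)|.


|A union B| = 3 + 1 = 4 (disjoint).
In U(4,15), cl(S) = S if |S| < 4, else cl(S) = E.
Since 4 >= 4, cl(A union B) = E.
|cl(A union B)| = 15.

15


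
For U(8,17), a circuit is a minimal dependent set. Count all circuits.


In U(8,17), circuits are the (9)-element subsets.
Any set of 9 elements is dependent, and removing any one element gives
an independent set of size 8, so it is a minimal dependent set.
Number of circuits = C(17,9) = 17! / (9! * 8!) = 24310.

24310


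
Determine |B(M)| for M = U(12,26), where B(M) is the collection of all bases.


Bases of U(12,26) are all 12-element subsets of the 26-element ground set.
Number of bases = C(26,12).
C(26,12) = 9657700.

9657700


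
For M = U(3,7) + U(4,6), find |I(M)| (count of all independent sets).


For a direct sum, |I(M1+M2)| = |I(M1)| * |I(M2)|.
|I(U(3,7))| = sum C(7,k) for k=0..3 = 64.
|I(U(4,6))| = sum C(6,k) for k=0..4 = 57.
Total = 64 * 57 = 3648.

3648


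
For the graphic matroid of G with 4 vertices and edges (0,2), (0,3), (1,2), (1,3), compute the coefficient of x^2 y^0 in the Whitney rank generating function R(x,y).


R(x,y) = sum over A in 2^E of x^(r(E)-r(A)) * y^(|A|-r(A)).
G has 4 vertices, 4 edges. r(E) = 3.
Enumerate all 2^4 = 16 subsets.
Count subsets with r(E)-r(A)=2 and |A|-r(A)=0: 4.

4


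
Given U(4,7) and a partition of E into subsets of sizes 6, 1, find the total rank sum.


r(Ai) = min(|Ai|, 4) for each part.
Sum = min(6,4) + min(1,4)
    = 4 + 1
    = 5.

5


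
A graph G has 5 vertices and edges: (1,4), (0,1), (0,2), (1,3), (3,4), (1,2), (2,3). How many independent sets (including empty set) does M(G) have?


An independent set in a graphic matroid is an acyclic edge subset.
G has 5 vertices and 7 edges.
Enumerate all 2^7 = 128 subsets, checking for acyclicity.
Total independent sets = 82.

82


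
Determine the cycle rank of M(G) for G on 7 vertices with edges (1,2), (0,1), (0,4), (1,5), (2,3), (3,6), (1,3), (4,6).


Cycle rank (nullity) = |E| - r(M) = |E| - (|V| - c).
|E| = 8, |V| = 7, c = 1.
Nullity = 8 - (7 - 1) = 8 - 6 = 2.

2


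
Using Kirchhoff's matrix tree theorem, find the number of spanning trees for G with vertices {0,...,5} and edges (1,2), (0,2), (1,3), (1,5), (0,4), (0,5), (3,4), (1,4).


By Kirchhoff's matrix tree theorem, the number of spanning trees equals
the determinant of any cofactor of the Laplacian matrix L.
G has 6 vertices and 8 edges.
Computing the (5 x 5) cofactor determinant gives 32.

32


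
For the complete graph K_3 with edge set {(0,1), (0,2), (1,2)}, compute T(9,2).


T(K_3; x,y) = x^2 + x + y.
T(9,2) = 81 + 9 + 2 = 92.

92


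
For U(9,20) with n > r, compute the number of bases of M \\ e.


Deleting e from U(9,20) gives U(9,19) since n > r.
Bases of U(9,19) = (19 choose 9) = 92378.

92378


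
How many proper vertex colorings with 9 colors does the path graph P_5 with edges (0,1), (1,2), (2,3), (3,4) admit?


P(P_5, k) = k * (k-1)^(4).
P(9) = 9 * 8^4 = 9 * 4096 = 36864.

36864


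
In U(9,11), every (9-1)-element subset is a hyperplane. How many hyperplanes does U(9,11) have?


Hyperplanes of U(9,11) are flats of rank 8.
In a uniform matroid, these are exactly the (8)-element subsets.
Count = (11 choose 8) = 165.

165


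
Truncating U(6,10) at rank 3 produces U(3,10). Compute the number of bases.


Truncating U(6,10) to rank 3 gives U(3,10).
Bases of U(3,10) are all 3-element subsets of 10 elements.
Number of bases = C(10,3) = 10! / (3! * 7!) = 120.

120


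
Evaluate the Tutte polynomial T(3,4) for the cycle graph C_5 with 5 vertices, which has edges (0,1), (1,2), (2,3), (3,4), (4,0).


T(C_5; x,y) = x + x^2 + ... + x^(4) + y.
T(3,4) = 3^1 + 3^2 + 3^3 + 3^4 + 4
= 3 + 9 + 27 + 81 + 4
= 124.

124


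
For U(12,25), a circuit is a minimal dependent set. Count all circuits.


In U(12,25), circuits are the (13)-element subsets.
Any set of 13 elements is dependent, and removing any one element gives
an independent set of size 12, so it is a minimal dependent set.
Number of circuits = C(25,13) = 25! / (13! * 12!) = 5200300.

5200300


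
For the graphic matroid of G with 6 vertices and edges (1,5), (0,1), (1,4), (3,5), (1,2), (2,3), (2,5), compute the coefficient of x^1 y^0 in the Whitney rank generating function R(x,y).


R(x,y) = sum over A in 2^E of x^(r(E)-r(A)) * y^(|A|-r(A)).
G has 6 vertices, 7 edges. r(E) = 5.
Enumerate all 2^7 = 128 subsets.
Count subsets with r(E)-r(A)=1 and |A|-r(A)=0: 26.

26


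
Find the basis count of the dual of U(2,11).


The dual of U(r,n) is U(n-r, n) = U(9,11).
Bases of U(9,11) are all (9)-element subsets.
|B(M*)| = C(11,9) = 55.

55


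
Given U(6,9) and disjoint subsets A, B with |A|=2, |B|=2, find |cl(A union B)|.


|A union B| = 2 + 2 = 4 (disjoint).
In U(6,9), cl(S) = S if |S| < 6, else cl(S) = E.
Since 4 < 6, cl(A union B) = A union B.
|cl(A union B)| = 4.

4


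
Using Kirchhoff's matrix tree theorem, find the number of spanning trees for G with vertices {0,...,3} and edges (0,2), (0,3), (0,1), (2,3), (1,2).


By Kirchhoff's matrix tree theorem, the number of spanning trees equals
the determinant of any cofactor of the Laplacian matrix L.
G has 4 vertices and 5 edges.
Computing the (3 x 3) cofactor determinant gives 8.

8


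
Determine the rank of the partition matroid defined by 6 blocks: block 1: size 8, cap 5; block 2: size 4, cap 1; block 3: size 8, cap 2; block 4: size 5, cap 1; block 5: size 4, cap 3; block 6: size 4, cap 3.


Rank of a partition matroid = sum of min(|Si|, ci) for each block.
= min(8,5) + min(4,1) + min(8,2) + min(5,1) + min(4,3) + min(4,3)
= 5 + 1 + 2 + 1 + 3 + 3
= 15.

15


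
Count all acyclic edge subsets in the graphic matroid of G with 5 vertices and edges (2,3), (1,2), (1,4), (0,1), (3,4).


An independent set in a graphic matroid is an acyclic edge subset.
G has 5 vertices and 5 edges.
Enumerate all 2^5 = 32 subsets, checking for acyclicity.
Total independent sets = 30.

30


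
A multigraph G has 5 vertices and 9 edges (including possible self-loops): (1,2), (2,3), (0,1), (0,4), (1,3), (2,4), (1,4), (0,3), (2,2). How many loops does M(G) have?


In a graphic matroid, a loop is a self-loop edge (u,u) with rank 0.
Examining all 9 edges for self-loops...
Self-loops found: (2,2)
Number of loops = 1.

1


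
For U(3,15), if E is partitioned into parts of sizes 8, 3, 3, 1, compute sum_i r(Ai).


r(Ai) = min(|Ai|, 3) for each part.
Sum = min(8,3) + min(3,3) + min(3,3) + min(1,3)
    = 3 + 3 + 3 + 1
    = 10.

10


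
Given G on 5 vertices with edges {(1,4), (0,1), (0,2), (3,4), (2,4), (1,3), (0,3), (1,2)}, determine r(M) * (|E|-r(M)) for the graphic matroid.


r(M) = |V| - c = 5 - 1 = 4.
nullity = |E| - r(M) = 8 - 4 = 4.
Product = 4 * 4 = 16.

16


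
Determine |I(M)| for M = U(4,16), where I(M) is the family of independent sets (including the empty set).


Independent sets of U(4,16) are all subsets of size <= 4.
Count = (16 choose 0) + (16 choose 1) + (16 choose 2) + (16 choose 3) + (16 choose 4)
     = 1 + 16 + 120 + 560 + 1820
     = 2517.

2517


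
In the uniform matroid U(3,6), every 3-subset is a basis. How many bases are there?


Bases of U(3,6) are all 3-element subsets of the 6-element ground set.
Number of bases = C(6,3).
(6 choose 3) = 20.

20


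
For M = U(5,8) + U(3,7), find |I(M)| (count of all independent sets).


For a direct sum, |I(M1+M2)| = |I(M1)| * |I(M2)|.
|I(U(5,8))| = sum C(8,k) for k=0..5 = 219.
|I(U(3,7))| = sum C(7,k) for k=0..3 = 64.
Total = 219 * 64 = 14016.

14016


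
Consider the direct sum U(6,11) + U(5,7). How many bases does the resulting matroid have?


Bases of a direct sum M1 + M2: |B| = |B(M1)| * |B(M2)|.
|B(U(6,11))| = C(11,6) = 462.
|B(U(5,7))| = C(7,5) = 21.
Total bases = 462 * 21 = 9702.

9702


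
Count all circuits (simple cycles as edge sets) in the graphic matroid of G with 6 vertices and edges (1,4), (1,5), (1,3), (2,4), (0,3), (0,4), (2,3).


A circuit in a graphic matroid = edge set of a simple cycle.
G has 6 vertices and 7 edges.
Enumerating all minimal edge subsets forming cycles...
Total circuits found: 3.

3


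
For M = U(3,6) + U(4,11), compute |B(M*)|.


(M1+M2)* = M1* + M2*.
M1* = U(3,6), bases: C(6,3) = 20.
M2* = U(7,11), bases: C(11,7) = 330.
|B(M*)| = 20 * 330 = 6600.

6600


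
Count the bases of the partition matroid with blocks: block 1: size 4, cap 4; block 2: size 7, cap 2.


A basis picks exactly ci elements from block i.
Number of bases = product of C(|Si|, ci).
= C(4,4) * C(7,2)
= 1 * 21
= 21.

21


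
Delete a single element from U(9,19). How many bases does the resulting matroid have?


Deleting e from U(9,19) gives U(9,18) since n > r.
Bases of U(9,18) = C(18,9) = 18! / (9! * 9!) = 48620.

48620


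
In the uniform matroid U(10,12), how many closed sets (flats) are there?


Flats of U(10,12): every subset of size < 10 is a flat, plus E itself.
Count = C(12,0) + C(12,1) + C(12,2) + C(12,3) + C(12,4) + C(12,5) + C(12,6) + C(12,7) + C(12,8) + C(12,9) + 1
     = 1 + 12 + 66 + 220 + 495 + 792 + 924 + 792 + 495 + 220 + 1
     = 4018.

4018


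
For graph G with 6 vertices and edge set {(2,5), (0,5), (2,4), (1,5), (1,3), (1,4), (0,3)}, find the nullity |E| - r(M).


Cycle rank (nullity) = |E| - r(M) = |E| - (|V| - c).
|E| = 7, |V| = 6, c = 1.
Nullity = 7 - (6 - 1) = 7 - 5 = 2.

2


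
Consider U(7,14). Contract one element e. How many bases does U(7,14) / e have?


Contracting e from U(7,14) gives U(6,13).
Bases of U(6,13) = C(13,6) = 1716.

1716


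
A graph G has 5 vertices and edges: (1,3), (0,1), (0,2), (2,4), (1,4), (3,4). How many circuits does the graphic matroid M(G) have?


A circuit in a graphic matroid = edge set of a simple cycle.
G has 5 vertices and 6 edges.
Enumerating all minimal edge subsets forming cycles...
Total circuits found: 3.

3


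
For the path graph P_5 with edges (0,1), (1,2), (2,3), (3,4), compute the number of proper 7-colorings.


P(P_5, k) = k * (k-1)^(4).
P(7) = 7 * 6^4 = 7 * 1296 = 9072.

9072


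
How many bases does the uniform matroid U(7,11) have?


Bases of U(7,11) are all 7-element subsets of the 11-element ground set.
Number of bases = C(11,7).
C(11,7) = 330.

330


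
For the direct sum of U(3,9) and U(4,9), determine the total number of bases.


Bases of a direct sum M1 + M2: |B| = |B(M1)| * |B(M2)|.
|B(U(3,9))| = C(9,3) = 84.
|B(U(4,9))| = C(9,4) = 126.
Total bases = 84 * 126 = 10584.

10584


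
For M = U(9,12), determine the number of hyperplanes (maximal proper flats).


Hyperplanes of U(9,12) are flats of rank 8.
In a uniform matroid, these are exactly the (8)-element subsets.
Count = C(12,8) = 495.

495


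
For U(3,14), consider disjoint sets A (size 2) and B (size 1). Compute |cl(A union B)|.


|A union B| = 2 + 1 = 3 (disjoint).
In U(3,14), cl(S) = S if |S| < 3, else cl(S) = E.
Since 3 >= 3, cl(A union B) = E.
|cl(A union B)| = 14.

14


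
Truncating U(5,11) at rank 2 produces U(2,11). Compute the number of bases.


Truncating U(5,11) to rank 2 gives U(2,11).
Bases of U(2,11) are all 2-element subsets of 11 elements.
Number of bases = C(11,2) = 11! / (2! * 9!) = 55.

55


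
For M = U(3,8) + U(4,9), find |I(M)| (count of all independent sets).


For a direct sum, |I(M1+M2)| = |I(M1)| * |I(M2)|.
|I(U(3,8))| = sum C(8,k) for k=0..3 = 93.
|I(U(4,9))| = sum C(9,k) for k=0..4 = 256.
Total = 93 * 256 = 23808.

23808


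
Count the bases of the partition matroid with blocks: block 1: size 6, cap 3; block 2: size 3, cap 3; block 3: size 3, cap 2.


A basis picks exactly ci elements from block i.
Number of bases = product of C(|Si|, ci).
= C(6,3) * C(3,3) * C(3,2)
= 20 * 1 * 3
= 60.

60


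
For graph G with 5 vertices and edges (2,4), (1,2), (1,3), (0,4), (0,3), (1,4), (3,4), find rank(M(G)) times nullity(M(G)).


r(M) = |V| - c = 5 - 1 = 4.
nullity = |E| - r(M) = 7 - 4 = 3.
Product = 4 * 3 = 12.

12


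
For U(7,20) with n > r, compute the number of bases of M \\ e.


Deleting e from U(7,20) gives U(7,19) since n > r.
Bases of U(7,19) = (19 choose 7) = 50388.

50388


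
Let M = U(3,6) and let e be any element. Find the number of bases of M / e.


Contracting e from U(3,6) gives U(2,5).
Bases of U(2,5) = C(5,2) = (5 * 4) / (1 * 2) = 10.

10


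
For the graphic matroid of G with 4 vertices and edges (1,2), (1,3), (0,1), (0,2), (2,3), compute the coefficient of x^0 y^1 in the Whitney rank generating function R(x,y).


R(x,y) = sum over A in 2^E of x^(r(E)-r(A)) * y^(|A|-r(A)).
G has 4 vertices, 5 edges. r(E) = 3.
Enumerate all 2^5 = 32 subsets.
Count subsets with r(E)-r(A)=0 and |A|-r(A)=1: 5.

5


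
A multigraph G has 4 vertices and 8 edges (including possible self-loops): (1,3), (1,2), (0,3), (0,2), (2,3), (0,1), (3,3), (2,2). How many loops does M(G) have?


In a graphic matroid, a loop is a self-loop edge (u,u) with rank 0.
Examining all 8 edges for self-loops...
Self-loops found: (3,3), (2,2)
Number of loops = 2.

2


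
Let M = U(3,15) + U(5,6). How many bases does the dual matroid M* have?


(M1+M2)* = M1* + M2*.
M1* = U(12,15), bases: C(15,12) = 455.
M2* = U(1,6), bases: C(6,1) = 6.
|B(M*)| = 455 * 6 = 2730.

2730


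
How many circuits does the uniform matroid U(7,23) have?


In U(7,23), circuits are the (8)-element subsets.
Any set of 8 elements is dependent, and removing any one element gives
an independent set of size 7, so it is a minimal dependent set.
Number of circuits = C(23,8) = 490314.

490314


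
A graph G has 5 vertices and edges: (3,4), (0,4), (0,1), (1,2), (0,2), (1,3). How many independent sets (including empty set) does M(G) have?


An independent set in a graphic matroid is an acyclic edge subset.
G has 5 vertices and 6 edges.
Enumerate all 2^6 = 64 subsets, checking for acyclicity.
Total independent sets = 52.

52


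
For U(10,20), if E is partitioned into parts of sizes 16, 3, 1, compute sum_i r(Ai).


r(Ai) = min(|Ai|, 10) for each part.
Sum = min(16,10) + min(3,10) + min(1,10)
    = 10 + 3 + 1
    = 14.

14


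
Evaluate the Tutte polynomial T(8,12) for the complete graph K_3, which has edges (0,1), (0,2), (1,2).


T(K_3; x,y) = x^2 + x + y.
T(8,12) = 64 + 8 + 12 = 84.

84


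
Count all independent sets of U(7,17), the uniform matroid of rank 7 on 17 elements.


Independent sets of U(7,17) are all subsets of size <= 7.
Count = (17 choose 0) + (17 choose 1) + (17 choose 2) + (17 choose 3) + (17 choose 4) + (17 choose 5) + (17 choose 6) + (17 choose 7)
     = 1 + 17 + 136 + 680 + 2380 + 6188 + 12376 + 19448
     = 41226.

41226


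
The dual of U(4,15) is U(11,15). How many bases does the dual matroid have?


The dual of U(r,n) is U(n-r, n) = U(11,15).
Bases of U(11,15) are all (11)-element subsets.
|B(M*)| = C(15,11) = 15! / (11! * 4!) = 1365.

1365


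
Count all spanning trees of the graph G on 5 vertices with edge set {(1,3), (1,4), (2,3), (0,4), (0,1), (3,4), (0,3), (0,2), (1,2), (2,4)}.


By Kirchhoff's matrix tree theorem, the number of spanning trees equals
the determinant of any cofactor of the Laplacian matrix L.
G has 5 vertices and 10 edges.
Computing the (4 x 4) cofactor determinant gives 125.

125


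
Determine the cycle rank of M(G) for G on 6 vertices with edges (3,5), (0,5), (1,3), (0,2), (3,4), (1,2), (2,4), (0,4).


Cycle rank (nullity) = |E| - r(M) = |E| - (|V| - c).
|E| = 8, |V| = 6, c = 1.
Nullity = 8 - (6 - 1) = 8 - 5 = 3.

3


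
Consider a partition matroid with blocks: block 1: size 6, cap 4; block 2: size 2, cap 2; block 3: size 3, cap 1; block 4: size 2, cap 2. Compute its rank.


Rank of a partition matroid = sum of min(|Si|, ci) for each block.
= min(6,4) + min(2,2) + min(3,1) + min(2,2)
= 4 + 2 + 1 + 2
= 9.

9


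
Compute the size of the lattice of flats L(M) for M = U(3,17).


Flats of U(3,17): every subset of size < 3 is a flat, plus E itself.
Count = (17 choose 0) + (17 choose 1) + (17 choose 2) + 1
     = 1 + 17 + 136 + 1
     = 155.

155


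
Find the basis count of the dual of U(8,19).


The dual of U(r,n) is U(n-r, n) = U(11,19).
Bases of U(11,19) are all (11)-element subsets.
|B(M*)| = C(19,11) = 19! / (11! * 8!) = 75582.

75582


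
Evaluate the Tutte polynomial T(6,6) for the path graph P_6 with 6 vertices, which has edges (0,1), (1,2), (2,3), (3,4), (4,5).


A path on 6 vertices is a tree with 5 edges.
T(x,y) = x^(5) for any tree.
T(6,6) = 6^5 = 7776.

7776


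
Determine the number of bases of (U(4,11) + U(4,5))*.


(M1+M2)* = M1* + M2*.
M1* = U(7,11), bases: C(11,7) = 330.
M2* = U(1,5), bases: C(5,1) = 5.
|B(M*)| = 330 * 5 = 1650.

1650


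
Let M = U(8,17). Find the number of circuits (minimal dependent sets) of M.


In U(8,17), circuits are the (9)-element subsets.
Any set of 9 elements is dependent, and removing any one element gives
an independent set of size 8, so it is a minimal dependent set.
Number of circuits = (17 choose 9) = 24310.

24310


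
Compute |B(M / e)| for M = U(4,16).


Contracting e from U(4,16) gives U(3,15).
Bases of U(3,15) = (15 choose 3) = 455.

455


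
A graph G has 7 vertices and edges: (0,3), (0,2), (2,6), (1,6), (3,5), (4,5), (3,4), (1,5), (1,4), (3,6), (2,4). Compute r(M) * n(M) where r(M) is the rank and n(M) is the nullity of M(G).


r(M) = |V| - c = 7 - 1 = 6.
nullity = |E| - r(M) = 11 - 6 = 5.
Product = 6 * 5 = 30.

30


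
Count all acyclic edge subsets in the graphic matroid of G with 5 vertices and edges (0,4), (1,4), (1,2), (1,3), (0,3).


An independent set in a graphic matroid is an acyclic edge subset.
G has 5 vertices and 5 edges.
Enumerate all 2^5 = 32 subsets, checking for acyclicity.
Total independent sets = 30.

30


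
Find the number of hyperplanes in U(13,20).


Hyperplanes of U(13,20) are flats of rank 12.
In a uniform matroid, these are exactly the (12)-element subsets.
Count = (20 choose 12) = 125970.

125970


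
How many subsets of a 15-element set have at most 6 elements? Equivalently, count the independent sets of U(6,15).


Independent sets of U(6,15) are all subsets of size <= 6.
Count = C(15,0) + C(15,1) + C(15,2) + C(15,3) + C(15,4) + C(15,5) + C(15,6)
     = 1 + 15 + 105 + 455 + 1365 + 3003 + 5005
     = 9949.

9949


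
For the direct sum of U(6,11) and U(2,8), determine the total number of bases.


Bases of a direct sum M1 + M2: |B| = |B(M1)| * |B(M2)|.
|B(U(6,11))| = C(11,6) = 462.
|B(U(2,8))| = C(8,2) = 28.
Total bases = 462 * 28 = 12936.

12936


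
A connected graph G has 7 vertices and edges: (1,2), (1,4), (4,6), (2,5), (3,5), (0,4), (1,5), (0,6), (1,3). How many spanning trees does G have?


By Kirchhoff's matrix tree theorem, the number of spanning trees equals
the determinant of any cofactor of the Laplacian matrix L.
G has 7 vertices and 9 edges.
Computing the (6 x 6) cofactor determinant gives 24.

24


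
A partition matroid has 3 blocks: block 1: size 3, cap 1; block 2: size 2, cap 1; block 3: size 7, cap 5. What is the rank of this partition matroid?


Rank of a partition matroid = sum of min(|Si|, ci) for each block.
= min(3,1) + min(2,1) + min(7,5)
= 1 + 1 + 5
= 7.

7


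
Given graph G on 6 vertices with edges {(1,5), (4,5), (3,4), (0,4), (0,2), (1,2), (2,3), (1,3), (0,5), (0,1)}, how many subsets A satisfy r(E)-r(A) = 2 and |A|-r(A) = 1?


R(x,y) = sum over A in 2^E of x^(r(E)-r(A)) * y^(|A|-r(A)).
G has 6 vertices, 10 edges. r(E) = 5.
Enumerate all 2^10 = 1024 subsets.
Count subsets with r(E)-r(A)=2 and |A|-r(A)=1: 34.

34


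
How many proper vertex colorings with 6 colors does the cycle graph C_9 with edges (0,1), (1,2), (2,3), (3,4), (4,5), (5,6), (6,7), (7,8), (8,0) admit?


P(C_9, k) = (k-1)^9 + (-1)^9*(k-1).
P(6) = (5)^9 - 5
= 1953125 - 5 = 1953120.

1953120


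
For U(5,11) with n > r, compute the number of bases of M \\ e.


Deleting e from U(5,11) gives U(5,10) since n > r.
Bases of U(5,10) = C(10,5) = 252.

252


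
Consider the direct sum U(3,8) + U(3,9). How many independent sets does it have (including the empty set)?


For a direct sum, |I(M1+M2)| = |I(M1)| * |I(M2)|.
|I(U(3,8))| = sum C(8,k) for k=0..3 = 93.
|I(U(3,9))| = sum C(9,k) for k=0..3 = 130.
Total = 93 * 130 = 12090.

12090


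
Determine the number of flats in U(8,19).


Flats of U(8,19): every subset of size < 8 is a flat, plus E itself.
Count = (19 choose 0) + (19 choose 1) + (19 choose 2) + (19 choose 3) + (19 choose 4) + (19 choose 5) + (19 choose 6) + (19 choose 7) + 1
     = 1 + 19 + 171 + 969 + 3876 + 11628 + 27132 + 50388 + 1
     = 94185.

94185


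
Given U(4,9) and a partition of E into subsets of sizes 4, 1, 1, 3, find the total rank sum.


r(Ai) = min(|Ai|, 4) for each part.
Sum = min(4,4) + min(1,4) + min(1,4) + min(3,4)
    = 4 + 1 + 1 + 3
    = 9.

9


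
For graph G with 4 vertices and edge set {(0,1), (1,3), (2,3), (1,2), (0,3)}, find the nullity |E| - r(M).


Cycle rank (nullity) = |E| - r(M) = |E| - (|V| - c).
|E| = 5, |V| = 4, c = 1.
Nullity = 5 - (4 - 1) = 5 - 3 = 2.

2


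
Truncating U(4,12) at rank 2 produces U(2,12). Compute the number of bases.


Truncating U(4,12) to rank 2 gives U(2,12).
Bases of U(2,12) are all 2-element subsets of 12 elements.
Number of bases = C(12,2) = (12 * 11) / (1 * 2) = 66.

66


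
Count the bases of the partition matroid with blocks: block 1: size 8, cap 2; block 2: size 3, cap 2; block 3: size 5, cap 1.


A basis picks exactly ci elements from block i.
Number of bases = product of C(|Si|, ci).
= C(8,2) * C(3,2) * C(5,1)
= 28 * 3 * 5
= 420.

420


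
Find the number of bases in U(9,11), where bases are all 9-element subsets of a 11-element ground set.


Bases of U(9,11) are all 9-element subsets of the 11-element ground set.
Number of bases = C(11,9).
C(11,9) = 55.

55


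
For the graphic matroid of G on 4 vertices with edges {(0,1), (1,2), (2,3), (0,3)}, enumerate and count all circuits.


A circuit in a graphic matroid = edge set of a simple cycle.
G has 4 vertices and 4 edges.
Enumerating all minimal edge subsets forming cycles...
Total circuits found: 1.

1


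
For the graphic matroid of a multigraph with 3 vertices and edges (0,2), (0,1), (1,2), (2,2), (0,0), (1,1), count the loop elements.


In a graphic matroid, a loop is a self-loop edge (u,u) with rank 0.
Examining all 6 edges for self-loops...
Self-loops found: (2,2), (0,0), (1,1)
Number of loops = 3.

3


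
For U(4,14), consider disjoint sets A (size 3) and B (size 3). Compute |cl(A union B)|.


|A union B| = 3 + 3 = 6 (disjoint).
In U(4,14), cl(S) = S if |S| < 4, else cl(S) = E.
Since 6 >= 4, cl(A union B) = E.
|cl(A union B)| = 14.

14


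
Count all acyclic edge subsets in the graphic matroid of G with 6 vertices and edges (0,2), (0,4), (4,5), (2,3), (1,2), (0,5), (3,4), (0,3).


An independent set in a graphic matroid is an acyclic edge subset.
G has 6 vertices and 8 edges.
Enumerate all 2^8 = 256 subsets, checking for acyclicity.
Total independent sets = 164.

164
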